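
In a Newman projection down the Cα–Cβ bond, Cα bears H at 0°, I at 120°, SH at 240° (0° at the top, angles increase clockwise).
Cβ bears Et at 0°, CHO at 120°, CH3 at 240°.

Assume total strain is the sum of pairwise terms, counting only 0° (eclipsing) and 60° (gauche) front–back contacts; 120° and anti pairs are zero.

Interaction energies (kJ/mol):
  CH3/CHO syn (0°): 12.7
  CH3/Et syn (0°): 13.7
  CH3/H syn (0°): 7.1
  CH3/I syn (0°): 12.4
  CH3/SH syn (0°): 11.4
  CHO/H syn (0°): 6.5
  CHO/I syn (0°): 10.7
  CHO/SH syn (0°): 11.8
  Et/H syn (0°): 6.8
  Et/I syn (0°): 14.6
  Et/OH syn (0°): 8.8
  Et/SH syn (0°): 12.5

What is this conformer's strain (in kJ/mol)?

28.9 kJ/mol

This conformer (eclipsed): H(0°)/Et(0°) eclipsed 6.8; I(120°)/CHO(120°) eclipsed 10.7; SH(240°)/CH3(240°) eclipsed 11.4 → 28.9 kJ/mol.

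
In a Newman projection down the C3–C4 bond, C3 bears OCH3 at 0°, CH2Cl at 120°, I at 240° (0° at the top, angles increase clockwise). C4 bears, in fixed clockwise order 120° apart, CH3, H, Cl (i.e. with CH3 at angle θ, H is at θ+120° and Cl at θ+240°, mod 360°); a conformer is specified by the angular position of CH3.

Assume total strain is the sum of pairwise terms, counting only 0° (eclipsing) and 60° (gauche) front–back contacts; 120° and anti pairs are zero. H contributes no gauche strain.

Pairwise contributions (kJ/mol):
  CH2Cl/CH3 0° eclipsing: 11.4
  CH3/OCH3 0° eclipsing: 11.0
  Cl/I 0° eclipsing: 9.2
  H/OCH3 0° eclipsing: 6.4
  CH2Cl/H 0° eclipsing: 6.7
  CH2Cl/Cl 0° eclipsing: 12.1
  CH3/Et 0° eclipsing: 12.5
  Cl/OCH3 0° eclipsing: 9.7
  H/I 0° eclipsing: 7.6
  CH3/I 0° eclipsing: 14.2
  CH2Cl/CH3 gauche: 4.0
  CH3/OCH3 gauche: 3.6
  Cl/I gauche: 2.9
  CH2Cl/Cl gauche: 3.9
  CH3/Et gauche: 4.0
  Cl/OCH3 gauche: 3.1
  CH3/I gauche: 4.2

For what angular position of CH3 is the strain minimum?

CH3 at 0° (eclipsed): OCH3(0°)/CH3(0°) eclipsed 11.0; CH2Cl(120°)/H(120°) eclipsed 6.7; I(240°)/Cl(240°) eclipsed 9.2 → 26.9 kJ/mol.
CH3 at 60° (staggered): OCH3(0°)/CH3(60°) gauche 3.6; OCH3(0°)/Cl(300°) gauche 3.1; CH2Cl(120°)/CH3(60°) gauche 4.0; I(240°)/Cl(300°) gauche 2.9 → 13.6 kJ/mol.
CH3 at 120° (eclipsed): OCH3(0°)/Cl(0°) eclipsed 9.7; CH2Cl(120°)/CH3(120°) eclipsed 11.4; I(240°)/H(240°) eclipsed 7.6 → 28.7 kJ/mol.
CH3 at 180° (staggered): OCH3(0°)/Cl(60°) gauche 3.1; CH2Cl(120°)/CH3(180°) gauche 4.0; CH2Cl(120°)/Cl(60°) gauche 3.9; I(240°)/CH3(180°) gauche 4.2 → 15.2 kJ/mol.
CH3 at 240° (eclipsed): OCH3(0°)/H(0°) eclipsed 6.4; CH2Cl(120°)/Cl(120°) eclipsed 12.1; I(240°)/CH3(240°) eclipsed 14.2 → 32.7 kJ/mol.
CH3 at 300° (staggered): OCH3(0°)/CH3(300°) gauche 3.6; CH2Cl(120°)/Cl(180°) gauche 3.9; I(240°)/CH3(300°) gauche 4.2; I(240°)/Cl(180°) gauche 2.9 → 14.6 kJ/mol.
The minimum (13.6 kJ/mol) occurs with CH3 at 60°.

60°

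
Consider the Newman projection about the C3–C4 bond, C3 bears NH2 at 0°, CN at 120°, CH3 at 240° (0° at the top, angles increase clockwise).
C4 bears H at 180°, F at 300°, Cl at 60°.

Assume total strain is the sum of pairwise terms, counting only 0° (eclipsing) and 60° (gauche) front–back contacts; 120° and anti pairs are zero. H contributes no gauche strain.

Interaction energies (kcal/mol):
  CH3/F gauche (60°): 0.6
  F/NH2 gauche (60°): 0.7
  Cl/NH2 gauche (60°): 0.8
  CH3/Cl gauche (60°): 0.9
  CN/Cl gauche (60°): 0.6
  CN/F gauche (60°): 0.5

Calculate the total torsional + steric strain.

This conformer is staggered. NH2 at 0° is gauche with F at 300° (0.7); NH2 at 0° is gauche with Cl at 60° (0.8); CN at 120° is gauche with Cl at 60° (0.6); CH3 at 240° is gauche with F at 300° (0.6). Total 2.7 kcal/mol.

2.7 kcal/mol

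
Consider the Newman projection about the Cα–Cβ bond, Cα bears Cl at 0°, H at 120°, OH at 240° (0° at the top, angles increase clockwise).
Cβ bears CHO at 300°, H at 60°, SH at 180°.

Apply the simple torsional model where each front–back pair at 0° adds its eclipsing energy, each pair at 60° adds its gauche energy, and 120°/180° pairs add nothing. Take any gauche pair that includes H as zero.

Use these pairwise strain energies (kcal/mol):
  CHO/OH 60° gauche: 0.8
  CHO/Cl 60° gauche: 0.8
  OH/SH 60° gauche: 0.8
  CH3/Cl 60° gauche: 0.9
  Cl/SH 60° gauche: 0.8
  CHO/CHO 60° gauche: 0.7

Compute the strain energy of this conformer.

2.4 kcal/mol

This conformer (staggered): Cl(0°)/CHO(300°) gauche 0.8; OH(240°)/CHO(300°) gauche 0.8; OH(240°)/SH(180°) gauche 0.8 → 2.4 kcal/mol.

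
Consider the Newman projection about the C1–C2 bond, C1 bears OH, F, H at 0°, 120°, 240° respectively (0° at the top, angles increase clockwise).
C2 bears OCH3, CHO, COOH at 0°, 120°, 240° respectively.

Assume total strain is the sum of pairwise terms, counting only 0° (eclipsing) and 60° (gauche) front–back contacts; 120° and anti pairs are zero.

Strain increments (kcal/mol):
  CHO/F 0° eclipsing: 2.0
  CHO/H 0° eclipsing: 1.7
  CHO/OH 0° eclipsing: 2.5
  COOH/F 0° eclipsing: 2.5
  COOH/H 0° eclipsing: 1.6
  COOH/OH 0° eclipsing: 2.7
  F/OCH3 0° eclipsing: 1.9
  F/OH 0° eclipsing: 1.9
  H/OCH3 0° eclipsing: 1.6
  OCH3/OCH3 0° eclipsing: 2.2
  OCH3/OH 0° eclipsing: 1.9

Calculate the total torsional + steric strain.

5.5 kcal/mol

This conformer (eclipsed): OH–OCH3 eclipsed, F–CHO eclipsed, H–COOH eclipsed; 1.9 + 2.0 + 1.6 = 5.5 kcal/mol.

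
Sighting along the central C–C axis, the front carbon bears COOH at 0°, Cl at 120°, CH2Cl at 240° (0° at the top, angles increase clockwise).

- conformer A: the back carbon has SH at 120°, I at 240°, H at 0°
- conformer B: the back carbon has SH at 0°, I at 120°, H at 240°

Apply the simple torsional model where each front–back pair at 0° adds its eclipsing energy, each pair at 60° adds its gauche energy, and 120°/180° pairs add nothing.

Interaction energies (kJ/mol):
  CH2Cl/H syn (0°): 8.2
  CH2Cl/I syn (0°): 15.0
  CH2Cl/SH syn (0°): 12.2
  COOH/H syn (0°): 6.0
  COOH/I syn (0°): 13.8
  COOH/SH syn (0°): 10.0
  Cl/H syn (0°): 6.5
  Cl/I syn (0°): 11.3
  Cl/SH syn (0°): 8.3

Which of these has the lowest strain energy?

A is eclipsed. COOH at 0° is eclipsed with H at 0° (6.0); Cl at 120° is eclipsed with SH at 120° (8.3); CH2Cl at 240° is eclipsed with I at 240° (15.0). Total 29.3 kJ/mol.
B is eclipsed. COOH at 0° is eclipsed with SH at 0° (10.0); Cl at 120° is eclipsed with I at 120° (11.3); CH2Cl at 240° is eclipsed with H at 240° (8.2). Total 29.5 kJ/mol.
A has the lowest total (29.3 kJ/mol).

A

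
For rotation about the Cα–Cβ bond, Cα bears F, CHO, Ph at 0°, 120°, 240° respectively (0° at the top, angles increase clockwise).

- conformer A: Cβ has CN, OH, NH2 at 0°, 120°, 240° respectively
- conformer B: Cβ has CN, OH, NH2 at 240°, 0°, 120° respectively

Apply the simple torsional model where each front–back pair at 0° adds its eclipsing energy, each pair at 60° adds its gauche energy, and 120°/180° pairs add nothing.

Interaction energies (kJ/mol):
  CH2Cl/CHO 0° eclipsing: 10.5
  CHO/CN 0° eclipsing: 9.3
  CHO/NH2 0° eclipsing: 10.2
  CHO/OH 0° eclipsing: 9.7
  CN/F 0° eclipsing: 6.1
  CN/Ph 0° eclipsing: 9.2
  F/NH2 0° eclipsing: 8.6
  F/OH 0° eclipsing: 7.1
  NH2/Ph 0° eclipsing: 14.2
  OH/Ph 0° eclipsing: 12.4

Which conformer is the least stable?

A (eclipsed): F(0°)/CN(0°) eclipsed 6.1; CHO(120°)/OH(120°) eclipsed 9.7; Ph(240°)/NH2(240°) eclipsed 14.2 → 30.0 kJ/mol.
B (eclipsed): F(0°)/OH(0°) eclipsed 7.1; CHO(120°)/NH2(120°) eclipsed 10.2; Ph(240°)/CN(240°) eclipsed 9.2 → 26.5 kJ/mol.
A has the highest total (30.0 kJ/mol).

A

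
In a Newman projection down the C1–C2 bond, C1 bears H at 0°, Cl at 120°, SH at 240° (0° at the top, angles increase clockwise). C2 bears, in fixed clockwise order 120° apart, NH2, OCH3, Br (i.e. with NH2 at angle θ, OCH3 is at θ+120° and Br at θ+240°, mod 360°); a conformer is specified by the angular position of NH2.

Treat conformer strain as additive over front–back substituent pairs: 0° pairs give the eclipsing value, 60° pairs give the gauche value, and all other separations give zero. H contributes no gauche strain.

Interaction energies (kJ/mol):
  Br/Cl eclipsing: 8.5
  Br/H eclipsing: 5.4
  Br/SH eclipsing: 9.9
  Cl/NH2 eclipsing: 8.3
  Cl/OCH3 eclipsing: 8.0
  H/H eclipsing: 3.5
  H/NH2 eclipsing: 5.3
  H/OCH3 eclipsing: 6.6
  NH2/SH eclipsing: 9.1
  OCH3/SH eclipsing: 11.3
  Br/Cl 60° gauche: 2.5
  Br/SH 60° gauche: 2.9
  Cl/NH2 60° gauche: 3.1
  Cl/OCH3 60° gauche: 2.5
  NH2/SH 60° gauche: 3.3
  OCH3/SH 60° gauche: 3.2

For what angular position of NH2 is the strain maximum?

NH2 at 0° (eclipsed): H–NH2 eclipsed, Cl–OCH3 eclipsed, SH–Br eclipsed; 5.3 + 8.0 + 9.9 = 23.2 kJ/mol.
NH2 at 60° (staggered): Cl–NH2 gauche, Cl–OCH3 gauche, SH–OCH3 gauche, SH–Br gauche; 3.1 + 2.5 + 3.2 + 2.9 = 11.7 kJ/mol.
NH2 at 120° (eclipsed): H–Br eclipsed, Cl–NH2 eclipsed, SH–OCH3 eclipsed; 5.4 + 8.3 + 11.3 = 25.0 kJ/mol.
NH2 at 180° (staggered): Cl–NH2 gauche, Cl–Br gauche, SH–NH2 gauche, SH–OCH3 gauche; 3.1 + 2.5 + 3.3 + 3.2 = 12.1 kJ/mol.
NH2 at 240° (eclipsed): H–OCH3 eclipsed, Cl–Br eclipsed, SH–NH2 eclipsed; 6.6 + 8.5 + 9.1 = 24.2 kJ/mol.
NH2 at 300° (staggered): Cl–OCH3 gauche, Cl–Br gauche, SH–NH2 gauche, SH–Br gauche; 2.5 + 2.5 + 3.3 + 2.9 = 11.2 kJ/mol.
The maximum (25.0 kJ/mol) occurs with NH2 at 120°.

120°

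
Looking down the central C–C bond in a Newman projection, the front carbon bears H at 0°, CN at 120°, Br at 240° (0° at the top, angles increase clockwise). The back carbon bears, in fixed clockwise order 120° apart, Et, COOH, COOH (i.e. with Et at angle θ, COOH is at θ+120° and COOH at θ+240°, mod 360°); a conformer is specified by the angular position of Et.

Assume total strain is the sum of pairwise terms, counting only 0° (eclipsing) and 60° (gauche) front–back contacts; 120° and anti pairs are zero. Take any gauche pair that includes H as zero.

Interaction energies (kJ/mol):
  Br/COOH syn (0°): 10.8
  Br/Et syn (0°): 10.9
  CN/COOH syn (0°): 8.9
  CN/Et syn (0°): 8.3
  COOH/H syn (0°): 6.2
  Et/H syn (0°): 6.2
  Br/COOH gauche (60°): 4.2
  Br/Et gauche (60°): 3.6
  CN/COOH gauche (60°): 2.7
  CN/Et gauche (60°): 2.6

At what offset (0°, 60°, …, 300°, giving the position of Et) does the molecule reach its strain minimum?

180°

Et at 0° is eclipsed. H at 0° is eclipsed with Et at 0° (6.2); CN at 120° is eclipsed with COOH at 120° (8.9); Br at 240° is eclipsed with COOH at 240° (10.8). Total 25.9 kJ/mol.
Et at 60° is staggered. CN at 120° is gauche with Et at 60° (2.6); CN at 120° is gauche with COOH at 180° (2.7); Br at 240° is gauche with COOH at 180° (4.2); Br at 240° is gauche with COOH at 300° (4.2). Total 13.7 kJ/mol.
Et at 120° is eclipsed. H at 0° is eclipsed with COOH at 0° (6.2); CN at 120° is eclipsed with Et at 120° (8.3); Br at 240° is eclipsed with COOH at 240° (10.8). Total 25.3 kJ/mol.
Et at 180° is staggered. CN at 120° is gauche with Et at 180° (2.6); CN at 120° is gauche with COOH at 60° (2.7); Br at 240° is gauche with Et at 180° (3.6); Br at 240° is gauche with COOH at 300° (4.2). Total 13.1 kJ/mol.
Et at 240° is eclipsed. H at 0° is eclipsed with COOH at 0° (6.2); CN at 120° is eclipsed with COOH at 120° (8.9); Br at 240° is eclipsed with Et at 240° (10.9). Total 26.0 kJ/mol.
Et at 300° is staggered. CN at 120° is gauche with COOH at 60° (2.7); CN at 120° is gauche with COOH at 180° (2.7); Br at 240° is gauche with Et at 300° (3.6); Br at 240° is gauche with COOH at 180° (4.2). Total 13.2 kJ/mol.
The minimum (13.1 kJ/mol) occurs with Et at 180°.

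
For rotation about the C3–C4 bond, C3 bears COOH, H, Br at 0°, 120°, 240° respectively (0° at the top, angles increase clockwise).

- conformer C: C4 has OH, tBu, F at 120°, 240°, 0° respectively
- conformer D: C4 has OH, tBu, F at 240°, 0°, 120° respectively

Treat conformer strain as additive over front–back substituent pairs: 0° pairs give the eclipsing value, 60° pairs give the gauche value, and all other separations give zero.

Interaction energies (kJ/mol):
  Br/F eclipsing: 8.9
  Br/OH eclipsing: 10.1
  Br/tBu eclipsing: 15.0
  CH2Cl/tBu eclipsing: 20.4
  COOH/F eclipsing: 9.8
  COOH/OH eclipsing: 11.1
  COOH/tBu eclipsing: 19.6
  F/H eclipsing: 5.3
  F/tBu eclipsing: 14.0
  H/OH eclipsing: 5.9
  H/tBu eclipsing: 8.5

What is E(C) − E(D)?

C is eclipsed. COOH at 0° is eclipsed with F at 0° (9.8); H at 120° is eclipsed with OH at 120° (5.9); Br at 240° is eclipsed with tBu at 240° (15.0). Total 30.7 kJ/mol.
D is eclipsed. COOH at 0° is eclipsed with tBu at 0° (19.6); H at 120° is eclipsed with F at 120° (5.3); Br at 240° is eclipsed with OH at 240° (10.1). Total 35.0 kJ/mol.
E(C) − E(D) = 30.7 − 35.0 = -4.3 kJ/mol.

-4.3 kJ/mol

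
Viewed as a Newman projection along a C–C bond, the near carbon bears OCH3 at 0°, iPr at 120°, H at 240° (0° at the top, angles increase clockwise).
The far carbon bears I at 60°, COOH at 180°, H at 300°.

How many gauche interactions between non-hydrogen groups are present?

Non-H gauche pairs: OCH3(0°)/I(60°); iPr(120°)/I(60°); iPr(120°)/COOH(180°) — 3 interactions.

3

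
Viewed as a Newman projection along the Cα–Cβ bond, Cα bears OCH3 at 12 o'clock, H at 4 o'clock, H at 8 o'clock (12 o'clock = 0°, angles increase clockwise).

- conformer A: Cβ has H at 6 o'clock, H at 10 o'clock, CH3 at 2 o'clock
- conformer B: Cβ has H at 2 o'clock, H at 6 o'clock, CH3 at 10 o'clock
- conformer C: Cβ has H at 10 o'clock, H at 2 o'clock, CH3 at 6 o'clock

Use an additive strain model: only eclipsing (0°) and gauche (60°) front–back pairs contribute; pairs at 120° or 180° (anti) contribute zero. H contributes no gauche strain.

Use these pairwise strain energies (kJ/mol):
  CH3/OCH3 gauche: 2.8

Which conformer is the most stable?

A (staggered): OCH3–CH3 gauche; 2.8 = 2.8 kJ/mol.
B (staggered): OCH3–CH3 gauche; 2.8 = 2.8 kJ/mol.
C (staggered): no non-H gauche contacts → 0.0 kJ/mol.
C has the lowest total (0.0 kJ/mol).

C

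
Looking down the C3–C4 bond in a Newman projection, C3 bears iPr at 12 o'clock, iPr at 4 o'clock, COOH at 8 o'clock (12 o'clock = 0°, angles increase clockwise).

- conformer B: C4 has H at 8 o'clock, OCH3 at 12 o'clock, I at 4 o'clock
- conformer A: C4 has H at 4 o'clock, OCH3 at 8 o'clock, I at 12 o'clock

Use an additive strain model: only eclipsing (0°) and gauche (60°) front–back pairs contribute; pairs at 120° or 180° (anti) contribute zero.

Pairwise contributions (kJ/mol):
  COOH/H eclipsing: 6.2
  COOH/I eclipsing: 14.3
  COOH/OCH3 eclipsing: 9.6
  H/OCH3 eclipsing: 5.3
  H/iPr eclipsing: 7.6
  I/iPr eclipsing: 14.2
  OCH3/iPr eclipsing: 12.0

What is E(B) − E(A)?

B is eclipsed. iPr at 0° is eclipsed with OCH3 at 0° (12.0); iPr at 120° is eclipsed with I at 120° (14.2); COOH at 240° is eclipsed with H at 240° (6.2). Total 32.4 kJ/mol.
A is eclipsed. iPr at 0° is eclipsed with I at 0° (14.2); iPr at 120° is eclipsed with H at 120° (7.6); COOH at 240° is eclipsed with OCH3 at 240° (9.6). Total 31.4 kJ/mol.
E(B) − E(A) = 32.4 − 31.4 = +1.0 kJ/mol.

+1.0 kJ/mol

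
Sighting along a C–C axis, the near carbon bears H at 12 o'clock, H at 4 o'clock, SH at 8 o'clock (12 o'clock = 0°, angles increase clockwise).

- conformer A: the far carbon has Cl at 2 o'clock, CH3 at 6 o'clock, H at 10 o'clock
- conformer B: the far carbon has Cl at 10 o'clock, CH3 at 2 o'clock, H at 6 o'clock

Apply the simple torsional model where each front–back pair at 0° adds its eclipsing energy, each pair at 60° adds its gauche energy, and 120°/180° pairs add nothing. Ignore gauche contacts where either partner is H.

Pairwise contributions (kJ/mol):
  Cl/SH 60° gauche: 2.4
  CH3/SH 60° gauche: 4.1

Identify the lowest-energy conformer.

A (staggered): SH–CH3 gauche; 4.1 = 4.1 kJ/mol.
B (staggered): SH–Cl gauche; 2.4 = 2.4 kJ/mol.
B has the lowest total (2.4 kJ/mol).

B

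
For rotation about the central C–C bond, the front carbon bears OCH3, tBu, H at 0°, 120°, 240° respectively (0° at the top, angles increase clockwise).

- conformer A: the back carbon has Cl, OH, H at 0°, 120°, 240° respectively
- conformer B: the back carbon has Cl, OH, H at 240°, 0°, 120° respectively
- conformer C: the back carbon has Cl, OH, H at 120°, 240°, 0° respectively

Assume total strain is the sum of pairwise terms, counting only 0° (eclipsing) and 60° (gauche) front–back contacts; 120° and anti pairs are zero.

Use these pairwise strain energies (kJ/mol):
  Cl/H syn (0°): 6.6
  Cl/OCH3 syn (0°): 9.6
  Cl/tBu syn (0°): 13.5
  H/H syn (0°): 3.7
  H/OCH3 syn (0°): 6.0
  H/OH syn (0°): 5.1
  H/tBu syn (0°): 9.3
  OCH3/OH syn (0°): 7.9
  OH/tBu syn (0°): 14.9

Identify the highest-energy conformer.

A

A (eclipsed): OCH3(0°)/Cl(0°) eclipsed 9.6; tBu(120°)/OH(120°) eclipsed 14.9; H(240°)/H(240°) eclipsed 3.7 → 28.2 kJ/mol.
B (eclipsed): OCH3(0°)/OH(0°) eclipsed 7.9; tBu(120°)/H(120°) eclipsed 9.3; H(240°)/Cl(240°) eclipsed 6.6 → 23.8 kJ/mol.
C (eclipsed): OCH3(0°)/H(0°) eclipsed 6.0; tBu(120°)/Cl(120°) eclipsed 13.5; H(240°)/OH(240°) eclipsed 5.1 → 24.6 kJ/mol.
A has the highest total (28.2 kJ/mol).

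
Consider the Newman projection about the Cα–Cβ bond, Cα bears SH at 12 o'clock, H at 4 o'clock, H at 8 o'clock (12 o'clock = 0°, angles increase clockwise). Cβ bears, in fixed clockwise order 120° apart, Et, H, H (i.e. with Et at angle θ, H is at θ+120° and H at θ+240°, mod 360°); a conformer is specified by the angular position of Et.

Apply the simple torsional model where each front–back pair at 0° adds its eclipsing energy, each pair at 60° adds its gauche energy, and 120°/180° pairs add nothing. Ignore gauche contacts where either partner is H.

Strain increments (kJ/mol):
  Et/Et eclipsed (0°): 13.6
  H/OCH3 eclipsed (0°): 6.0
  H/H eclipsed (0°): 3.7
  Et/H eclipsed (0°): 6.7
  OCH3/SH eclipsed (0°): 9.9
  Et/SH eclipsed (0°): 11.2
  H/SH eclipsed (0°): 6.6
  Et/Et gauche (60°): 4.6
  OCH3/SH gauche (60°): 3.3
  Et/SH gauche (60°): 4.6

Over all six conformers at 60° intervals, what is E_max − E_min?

Et at 0° (eclipsed): SH–Et eclipsed, H–H eclipsed, H–H eclipsed; 11.2 + 3.7 + 3.7 = 18.6 kJ/mol.
Et at 60° (staggered): SH–Et gauche; 4.6 = 4.6 kJ/mol.
Et at 120° (eclipsed): SH–H eclipsed, H–Et eclipsed, H–H eclipsed; 6.6 + 6.7 + 3.7 = 17.0 kJ/mol.
Et at 180° (staggered): no non-H gauche contacts → 0.0 kJ/mol.
Et at 240° (eclipsed): SH–H eclipsed, H–H eclipsed, H–Et eclipsed; 6.6 + 3.7 + 6.7 = 17.0 kJ/mol.
Et at 300° (staggered): SH–Et gauche; 4.6 = 4.6 kJ/mol.
Max at 0° (18.6 kJ/mol), min at 180° (0.0 kJ/mol); barrier = 18.6 kJ/mol.

18.6 kJ/mol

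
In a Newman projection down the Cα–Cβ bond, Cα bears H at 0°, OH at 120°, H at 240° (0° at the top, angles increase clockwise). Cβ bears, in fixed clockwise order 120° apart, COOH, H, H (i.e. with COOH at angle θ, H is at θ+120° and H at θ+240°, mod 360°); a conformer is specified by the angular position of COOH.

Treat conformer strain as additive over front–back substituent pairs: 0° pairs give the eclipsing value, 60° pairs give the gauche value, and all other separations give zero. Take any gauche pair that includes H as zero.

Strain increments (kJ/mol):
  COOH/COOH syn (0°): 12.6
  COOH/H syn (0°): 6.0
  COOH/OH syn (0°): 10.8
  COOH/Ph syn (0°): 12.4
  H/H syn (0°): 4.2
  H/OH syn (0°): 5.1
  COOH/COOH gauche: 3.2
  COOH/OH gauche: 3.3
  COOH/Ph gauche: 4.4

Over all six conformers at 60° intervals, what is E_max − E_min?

COOH at 0° is eclipsed. H at 0° is eclipsed with COOH at 0° (6.0); OH at 120° is eclipsed with H at 120° (5.1); H at 240° is eclipsed with H at 240° (4.2). Total 15.3 kJ/mol.
COOH at 60° is staggered. OH at 120° is gauche with COOH at 60° (3.3). Total 3.3 kJ/mol.
COOH at 120° is eclipsed. H at 0° is eclipsed with H at 0° (4.2); OH at 120° is eclipsed with COOH at 120° (10.8); H at 240° is eclipsed with H at 240° (4.2). Total 19.2 kJ/mol.
COOH at 180° is staggered. OH at 120° is gauche with COOH at 180° (3.3). Total 3.3 kJ/mol.
COOH at 240° is eclipsed. H at 0° is eclipsed with H at 0° (4.2); OH at 120° is eclipsed with H at 120° (5.1); H at 240° is eclipsed with COOH at 240° (6.0). Total 15.3 kJ/mol.
COOH at 300° (staggered): no non-H gauche contacts → 0.0 kJ/mol.
Max at 120° (19.2 kJ/mol), min at 300° (0.0 kJ/mol); barrier = 19.2 kJ/mol.

19.2 kJ/mol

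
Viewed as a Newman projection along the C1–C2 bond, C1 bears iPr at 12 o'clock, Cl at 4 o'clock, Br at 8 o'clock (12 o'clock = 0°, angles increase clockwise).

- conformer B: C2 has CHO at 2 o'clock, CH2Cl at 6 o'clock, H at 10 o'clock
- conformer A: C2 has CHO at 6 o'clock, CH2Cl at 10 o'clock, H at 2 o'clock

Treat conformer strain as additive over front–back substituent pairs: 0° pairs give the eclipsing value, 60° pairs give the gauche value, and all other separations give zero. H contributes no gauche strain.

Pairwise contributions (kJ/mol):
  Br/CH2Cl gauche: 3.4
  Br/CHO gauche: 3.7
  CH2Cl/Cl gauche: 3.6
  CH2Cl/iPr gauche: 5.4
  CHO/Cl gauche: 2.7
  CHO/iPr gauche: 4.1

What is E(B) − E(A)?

B (staggered): iPr(0°)/CHO(60°) gauche 4.1; Cl(120°)/CHO(60°) gauche 2.7; Cl(120°)/CH2Cl(180°) gauche 3.6; Br(240°)/CH2Cl(180°) gauche 3.4 → 13.8 kJ/mol.
A (staggered): iPr(0°)/CH2Cl(300°) gauche 5.4; Cl(120°)/CHO(180°) gauche 2.7; Br(240°)/CHO(180°) gauche 3.7; Br(240°)/CH2Cl(300°) gauche 3.4 → 15.2 kJ/mol.
E(B) − E(A) = 13.8 − 15.2 = -1.4 kJ/mol.

-1.4 kJ/mol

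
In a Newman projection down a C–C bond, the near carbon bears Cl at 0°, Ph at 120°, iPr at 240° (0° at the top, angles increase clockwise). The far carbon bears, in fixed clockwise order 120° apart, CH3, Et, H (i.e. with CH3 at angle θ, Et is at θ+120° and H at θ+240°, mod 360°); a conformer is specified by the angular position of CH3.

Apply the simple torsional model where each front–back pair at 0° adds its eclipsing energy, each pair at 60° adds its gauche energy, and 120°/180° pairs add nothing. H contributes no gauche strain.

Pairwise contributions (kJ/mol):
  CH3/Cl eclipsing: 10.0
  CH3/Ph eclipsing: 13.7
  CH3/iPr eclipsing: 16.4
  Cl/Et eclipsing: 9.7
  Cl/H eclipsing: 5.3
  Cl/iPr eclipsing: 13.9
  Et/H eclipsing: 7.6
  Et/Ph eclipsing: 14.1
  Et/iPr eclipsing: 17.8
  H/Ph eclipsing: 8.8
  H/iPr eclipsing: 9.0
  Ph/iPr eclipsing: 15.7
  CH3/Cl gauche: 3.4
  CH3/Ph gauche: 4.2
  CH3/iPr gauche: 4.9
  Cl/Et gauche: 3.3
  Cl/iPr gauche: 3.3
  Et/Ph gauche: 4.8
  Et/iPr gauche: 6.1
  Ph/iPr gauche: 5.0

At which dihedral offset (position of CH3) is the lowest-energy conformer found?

CH3 at 0° is eclipsed. Cl at 0° is eclipsed with CH3 at 0° (10.0); Ph at 120° is eclipsed with Et at 120° (14.1); iPr at 240° is eclipsed with H at 240° (9.0). Total 33.1 kJ/mol.
CH3 at 60° is staggered. Cl at 0° is gauche with CH3 at 60° (3.4); Ph at 120° is gauche with CH3 at 60° (4.2); Ph at 120° is gauche with Et at 180° (4.8); iPr at 240° is gauche with Et at 180° (6.1). Total 18.5 kJ/mol.
CH3 at 120° is eclipsed. Cl at 0° is eclipsed with H at 0° (5.3); Ph at 120° is eclipsed with CH3 at 120° (13.7); iPr at 240° is eclipsed with Et at 240° (17.8). Total 36.8 kJ/mol.
CH3 at 180° is staggered. Cl at 0° is gauche with Et at 300° (3.3); Ph at 120° is gauche with CH3 at 180° (4.2); iPr at 240° is gauche with CH3 at 180° (4.9); iPr at 240° is gauche with Et at 300° (6.1). Total 18.5 kJ/mol.
CH3 at 240° is eclipsed. Cl at 0° is eclipsed with Et at 0° (9.7); Ph at 120° is eclipsed with H at 120° (8.8); iPr at 240° is eclipsed with CH3 at 240° (16.4). Total 34.9 kJ/mol.
CH3 at 300° is staggered. Cl at 0° is gauche with CH3 at 300° (3.4); Cl at 0° is gauche with Et at 60° (3.3); Ph at 120° is gauche with Et at 60° (4.8); iPr at 240° is gauche with CH3 at 300° (4.9). Total 16.4 kJ/mol.
The minimum (16.4 kJ/mol) occurs with CH3 at 300°.

300°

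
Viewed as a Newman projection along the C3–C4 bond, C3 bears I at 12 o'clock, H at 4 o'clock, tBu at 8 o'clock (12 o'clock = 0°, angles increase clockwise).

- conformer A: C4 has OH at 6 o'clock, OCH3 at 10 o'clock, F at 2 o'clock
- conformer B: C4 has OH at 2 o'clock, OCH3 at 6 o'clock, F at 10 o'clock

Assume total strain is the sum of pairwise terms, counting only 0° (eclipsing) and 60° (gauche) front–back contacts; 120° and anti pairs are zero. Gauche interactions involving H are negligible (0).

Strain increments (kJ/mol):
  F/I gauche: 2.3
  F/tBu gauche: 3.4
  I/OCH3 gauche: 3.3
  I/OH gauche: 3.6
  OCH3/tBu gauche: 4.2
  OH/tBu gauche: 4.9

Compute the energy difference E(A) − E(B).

A (staggered): I(0°)/OCH3(300°) gauche 3.3; I(0°)/F(60°) gauche 2.3; tBu(240°)/OH(180°) gauche 4.9; tBu(240°)/OCH3(300°) gauche 4.2 → 14.7 kJ/mol.
B (staggered): I(0°)/OH(60°) gauche 3.6; I(0°)/F(300°) gauche 2.3; tBu(240°)/OCH3(180°) gauche 4.2; tBu(240°)/F(300°) gauche 3.4 → 13.5 kJ/mol.
E(A) − E(B) = 14.7 − 13.5 = +1.2 kJ/mol.

+1.2 kJ/mol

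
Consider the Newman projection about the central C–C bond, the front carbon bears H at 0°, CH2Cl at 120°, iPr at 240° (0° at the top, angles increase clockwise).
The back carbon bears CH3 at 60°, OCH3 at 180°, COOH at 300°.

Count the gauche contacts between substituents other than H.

Non-H gauche pairs: CH2Cl(120°)/CH3(60°); CH2Cl(120°)/OCH3(180°); iPr(240°)/OCH3(180°); iPr(240°)/COOH(300°) — 4 interactions.

4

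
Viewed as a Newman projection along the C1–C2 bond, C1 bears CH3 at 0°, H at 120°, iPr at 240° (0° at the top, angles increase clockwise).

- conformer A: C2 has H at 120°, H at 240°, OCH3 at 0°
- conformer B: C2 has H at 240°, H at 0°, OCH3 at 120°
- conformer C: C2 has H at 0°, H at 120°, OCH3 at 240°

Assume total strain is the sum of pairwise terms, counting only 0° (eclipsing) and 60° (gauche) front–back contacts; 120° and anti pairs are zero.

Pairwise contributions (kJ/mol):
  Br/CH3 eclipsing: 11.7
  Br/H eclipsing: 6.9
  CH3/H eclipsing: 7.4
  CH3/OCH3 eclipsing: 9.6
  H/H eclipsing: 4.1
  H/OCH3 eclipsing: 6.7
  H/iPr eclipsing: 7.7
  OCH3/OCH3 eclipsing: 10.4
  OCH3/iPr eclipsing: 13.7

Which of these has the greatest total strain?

C

A (eclipsed): CH3–OCH3 eclipsed, H–H eclipsed, iPr–H eclipsed; 9.6 + 4.1 + 7.7 = 21.4 kJ/mol.
B (eclipsed): CH3–H eclipsed, H–OCH3 eclipsed, iPr–H eclipsed; 7.4 + 6.7 + 7.7 = 21.8 kJ/mol.
C (eclipsed): CH3–H eclipsed, H–H eclipsed, iPr–OCH3 eclipsed; 7.4 + 4.1 + 13.7 = 25.2 kJ/mol.
C has the highest total (25.2 kJ/mol).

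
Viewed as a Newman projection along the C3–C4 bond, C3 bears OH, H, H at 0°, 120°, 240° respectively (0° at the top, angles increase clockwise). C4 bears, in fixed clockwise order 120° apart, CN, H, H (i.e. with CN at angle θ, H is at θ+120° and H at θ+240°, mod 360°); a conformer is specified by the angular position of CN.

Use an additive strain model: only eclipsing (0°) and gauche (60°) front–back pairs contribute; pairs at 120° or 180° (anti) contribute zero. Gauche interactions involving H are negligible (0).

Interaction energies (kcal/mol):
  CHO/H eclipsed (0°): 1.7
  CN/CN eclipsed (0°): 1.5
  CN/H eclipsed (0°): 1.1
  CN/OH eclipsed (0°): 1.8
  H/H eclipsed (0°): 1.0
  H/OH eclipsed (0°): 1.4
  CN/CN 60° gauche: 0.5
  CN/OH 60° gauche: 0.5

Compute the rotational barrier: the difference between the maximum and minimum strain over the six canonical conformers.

3.8 kcal/mol

CN at 0° is eclipsed. OH at 0° is eclipsed with CN at 0° (1.8); H at 120° is eclipsed with H at 120° (1.0); H at 240° is eclipsed with H at 240° (1.0). Total 3.8 kcal/mol.
CN at 60° is staggered. OH at 0° is gauche with CN at 60° (0.5). Total 0.5 kcal/mol.
CN at 120° is eclipsed. OH at 0° is eclipsed with H at 0° (1.4); H at 120° is eclipsed with CN at 120° (1.1); H at 240° is eclipsed with H at 240° (1.0). Total 3.5 kcal/mol.
CN at 180° (staggered): no non-H gauche contacts → 0.0 kcal/mol.
CN at 240° is eclipsed. OH at 0° is eclipsed with H at 0° (1.4); H at 120° is eclipsed with H at 120° (1.0); H at 240° is eclipsed with CN at 240° (1.1). Total 3.5 kcal/mol.
CN at 300° is staggered. OH at 0° is gauche with CN at 300° (0.5). Total 0.5 kcal/mol.
Max at 0° (3.8 kcal/mol), min at 180° (0.0 kcal/mol); barrier = 3.8 kcal/mol.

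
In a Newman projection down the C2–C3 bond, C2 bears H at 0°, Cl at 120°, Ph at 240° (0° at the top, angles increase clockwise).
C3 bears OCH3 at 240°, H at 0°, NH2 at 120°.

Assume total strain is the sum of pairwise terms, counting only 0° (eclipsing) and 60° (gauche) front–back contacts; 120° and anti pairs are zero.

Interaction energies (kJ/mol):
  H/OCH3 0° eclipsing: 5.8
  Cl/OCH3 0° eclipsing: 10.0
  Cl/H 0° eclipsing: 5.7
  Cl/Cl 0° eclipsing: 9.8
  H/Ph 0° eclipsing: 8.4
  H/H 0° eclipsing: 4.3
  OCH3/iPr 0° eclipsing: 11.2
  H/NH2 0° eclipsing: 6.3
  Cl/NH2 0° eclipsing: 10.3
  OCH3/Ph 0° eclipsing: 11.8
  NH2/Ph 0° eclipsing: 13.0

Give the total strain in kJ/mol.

This conformer (eclipsed): H(0°)/H(0°) eclipsed 4.3; Cl(120°)/NH2(120°) eclipsed 10.3; Ph(240°)/OCH3(240°) eclipsed 11.8 → 26.4 kJ/mol.

26.4 kJ/mol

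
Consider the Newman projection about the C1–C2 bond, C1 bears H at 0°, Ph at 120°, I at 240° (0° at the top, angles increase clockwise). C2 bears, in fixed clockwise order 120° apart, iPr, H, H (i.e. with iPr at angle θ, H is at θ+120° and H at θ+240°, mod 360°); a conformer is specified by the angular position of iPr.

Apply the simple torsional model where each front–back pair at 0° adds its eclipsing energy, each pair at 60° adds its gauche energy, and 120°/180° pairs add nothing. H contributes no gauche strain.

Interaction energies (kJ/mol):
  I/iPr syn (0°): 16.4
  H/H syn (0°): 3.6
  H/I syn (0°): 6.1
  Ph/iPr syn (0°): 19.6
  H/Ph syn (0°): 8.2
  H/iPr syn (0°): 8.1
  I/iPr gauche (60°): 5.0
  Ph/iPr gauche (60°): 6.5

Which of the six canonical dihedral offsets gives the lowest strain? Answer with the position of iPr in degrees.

300°

iPr at 0° (eclipsed): H(0°)/iPr(0°) eclipsed 8.1; Ph(120°)/H(120°) eclipsed 8.2; I(240°)/H(240°) eclipsed 6.1 → 22.4 kJ/mol.
iPr at 60° (staggered): Ph(120°)/iPr(60°) gauche 6.5 → 6.5 kJ/mol.
iPr at 120° (eclipsed): H(0°)/H(0°) eclipsed 3.6; Ph(120°)/iPr(120°) eclipsed 19.6; I(240°)/H(240°) eclipsed 6.1 → 29.3 kJ/mol.
iPr at 180° (staggered): Ph(120°)/iPr(180°) gauche 6.5; I(240°)/iPr(180°) gauche 5.0 → 11.5 kJ/mol.
iPr at 240° (eclipsed): H(0°)/H(0°) eclipsed 3.6; Ph(120°)/H(120°) eclipsed 8.2; I(240°)/iPr(240°) eclipsed 16.4 → 28.2 kJ/mol.
iPr at 300° (staggered): I(240°)/iPr(300°) gauche 5.0 → 5.0 kJ/mol.
The minimum (5.0 kJ/mol) occurs with iPr at 300°.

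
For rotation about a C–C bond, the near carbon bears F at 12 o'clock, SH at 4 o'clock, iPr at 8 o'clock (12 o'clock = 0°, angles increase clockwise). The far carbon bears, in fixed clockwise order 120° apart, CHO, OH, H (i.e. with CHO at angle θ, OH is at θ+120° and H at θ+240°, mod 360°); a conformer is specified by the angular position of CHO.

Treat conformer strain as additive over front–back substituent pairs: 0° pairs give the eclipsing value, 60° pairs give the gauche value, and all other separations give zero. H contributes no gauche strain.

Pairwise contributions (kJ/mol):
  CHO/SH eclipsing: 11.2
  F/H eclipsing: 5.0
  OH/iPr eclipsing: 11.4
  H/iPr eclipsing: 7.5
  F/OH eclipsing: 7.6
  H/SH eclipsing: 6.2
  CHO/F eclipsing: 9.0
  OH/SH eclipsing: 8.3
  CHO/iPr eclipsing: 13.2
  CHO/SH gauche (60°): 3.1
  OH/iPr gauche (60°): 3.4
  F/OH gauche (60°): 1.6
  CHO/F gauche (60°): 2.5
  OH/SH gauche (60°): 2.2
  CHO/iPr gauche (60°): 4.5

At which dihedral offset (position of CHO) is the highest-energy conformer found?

CHO at 0° is eclipsed. F at 0° is eclipsed with CHO at 0° (9.0); SH at 120° is eclipsed with OH at 120° (8.3); iPr at 240° is eclipsed with H at 240° (7.5). Total 24.8 kJ/mol.
CHO at 60° is staggered. F at 0° is gauche with CHO at 60° (2.5); SH at 120° is gauche with CHO at 60° (3.1); SH at 120° is gauche with OH at 180° (2.2); iPr at 240° is gauche with OH at 180° (3.4). Total 11.2 kJ/mol.
CHO at 120° is eclipsed. F at 0° is eclipsed with H at 0° (5.0); SH at 120° is eclipsed with CHO at 120° (11.2); iPr at 240° is eclipsed with OH at 240° (11.4). Total 27.6 kJ/mol.
CHO at 180° is staggered. F at 0° is gauche with OH at 300° (1.6); SH at 120° is gauche with CHO at 180° (3.1); iPr at 240° is gauche with CHO at 180° (4.5); iPr at 240° is gauche with OH at 300° (3.4). Total 12.6 kJ/mol.
CHO at 240° is eclipsed. F at 0° is eclipsed with OH at 0° (7.6); SH at 120° is eclipsed with H at 120° (6.2); iPr at 240° is eclipsed with CHO at 240° (13.2). Total 27.0 kJ/mol.
CHO at 300° is staggered. F at 0° is gauche with CHO at 300° (2.5); F at 0° is gauche with OH at 60° (1.6); SH at 120° is gauche with OH at 60° (2.2); iPr at 240° is gauche with CHO at 300° (4.5). Total 10.8 kJ/mol.
The maximum (27.6 kJ/mol) occurs with CHO at 120°.

120°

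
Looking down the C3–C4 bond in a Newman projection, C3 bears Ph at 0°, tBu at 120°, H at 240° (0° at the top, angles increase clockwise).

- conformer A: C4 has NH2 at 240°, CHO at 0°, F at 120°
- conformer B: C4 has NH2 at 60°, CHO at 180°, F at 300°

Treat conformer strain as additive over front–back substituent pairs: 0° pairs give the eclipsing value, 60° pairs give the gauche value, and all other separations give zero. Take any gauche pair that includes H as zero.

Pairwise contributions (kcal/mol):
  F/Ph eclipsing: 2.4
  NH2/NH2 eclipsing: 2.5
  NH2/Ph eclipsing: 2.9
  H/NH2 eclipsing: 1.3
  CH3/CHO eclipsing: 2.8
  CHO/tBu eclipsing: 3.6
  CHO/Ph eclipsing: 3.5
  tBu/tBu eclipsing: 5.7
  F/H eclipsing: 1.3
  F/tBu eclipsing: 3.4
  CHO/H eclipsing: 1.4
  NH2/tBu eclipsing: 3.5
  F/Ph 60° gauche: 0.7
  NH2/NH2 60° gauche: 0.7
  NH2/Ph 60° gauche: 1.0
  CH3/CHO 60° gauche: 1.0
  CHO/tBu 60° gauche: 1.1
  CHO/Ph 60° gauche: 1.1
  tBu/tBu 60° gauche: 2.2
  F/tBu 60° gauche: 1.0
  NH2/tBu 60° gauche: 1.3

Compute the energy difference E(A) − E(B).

A (eclipsed): Ph–CHO eclipsed, tBu–F eclipsed, H–NH2 eclipsed; 3.5 + 3.4 + 1.3 = 8.2 kcal/mol.
B (staggered): Ph–NH2 gauche, Ph–F gauche, tBu–NH2 gauche, tBu–CHO gauche; 1.0 + 0.7 + 1.3 + 1.1 = 4.1 kcal/mol.
E(A) − E(B) = 8.2 − 4.1 = +4.1 kcal/mol.

+4.1 kcal/mol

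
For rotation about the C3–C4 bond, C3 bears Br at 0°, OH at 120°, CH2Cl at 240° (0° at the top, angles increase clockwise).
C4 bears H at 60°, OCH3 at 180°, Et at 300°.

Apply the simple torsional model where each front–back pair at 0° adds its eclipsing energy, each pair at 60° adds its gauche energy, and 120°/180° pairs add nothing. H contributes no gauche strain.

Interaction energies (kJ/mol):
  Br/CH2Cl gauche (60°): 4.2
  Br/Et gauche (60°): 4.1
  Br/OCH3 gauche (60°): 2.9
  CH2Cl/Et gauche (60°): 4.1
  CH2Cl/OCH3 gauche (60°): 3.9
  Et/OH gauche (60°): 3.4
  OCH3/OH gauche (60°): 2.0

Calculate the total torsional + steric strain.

This conformer (staggered): Br–Et gauche, OH–OCH3 gauche, CH2Cl–OCH3 gauche, CH2Cl–Et gauche; 4.1 + 2.0 + 3.9 + 4.1 = 14.1 kJ/mol.

14.1 kJ/mol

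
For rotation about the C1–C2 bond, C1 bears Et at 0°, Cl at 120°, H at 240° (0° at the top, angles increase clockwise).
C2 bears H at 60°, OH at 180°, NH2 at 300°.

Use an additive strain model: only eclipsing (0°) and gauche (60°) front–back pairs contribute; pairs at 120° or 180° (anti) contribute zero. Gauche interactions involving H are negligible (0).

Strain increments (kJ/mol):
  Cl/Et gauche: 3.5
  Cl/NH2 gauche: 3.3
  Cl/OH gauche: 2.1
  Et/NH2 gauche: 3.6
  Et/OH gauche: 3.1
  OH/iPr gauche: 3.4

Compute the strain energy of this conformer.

5.7 kJ/mol

This conformer (staggered): Et(0°)/NH2(300°) gauche 3.6; Cl(120°)/OH(180°) gauche 2.1 → 5.7 kJ/mol.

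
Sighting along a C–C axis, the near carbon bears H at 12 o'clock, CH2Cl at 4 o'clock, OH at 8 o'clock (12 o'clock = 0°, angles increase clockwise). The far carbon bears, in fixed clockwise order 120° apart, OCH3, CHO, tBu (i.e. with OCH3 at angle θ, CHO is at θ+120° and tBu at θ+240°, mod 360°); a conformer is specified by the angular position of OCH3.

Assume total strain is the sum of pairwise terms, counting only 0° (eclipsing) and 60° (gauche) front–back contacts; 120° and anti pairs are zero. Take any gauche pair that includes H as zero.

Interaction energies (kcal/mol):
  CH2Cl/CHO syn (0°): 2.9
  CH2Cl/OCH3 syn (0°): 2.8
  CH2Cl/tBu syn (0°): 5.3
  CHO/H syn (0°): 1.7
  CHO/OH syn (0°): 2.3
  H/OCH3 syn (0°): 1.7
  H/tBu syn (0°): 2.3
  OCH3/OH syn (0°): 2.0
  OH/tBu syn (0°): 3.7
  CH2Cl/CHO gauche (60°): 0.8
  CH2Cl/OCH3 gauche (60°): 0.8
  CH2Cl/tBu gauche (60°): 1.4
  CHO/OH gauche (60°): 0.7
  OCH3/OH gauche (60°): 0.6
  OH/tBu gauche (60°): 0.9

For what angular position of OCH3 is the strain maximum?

OCH3 at 0° is eclipsed. H at 0° is eclipsed with OCH3 at 0° (1.7); CH2Cl at 120° is eclipsed with CHO at 120° (2.9); OH at 240° is eclipsed with tBu at 240° (3.7). Total 8.3 kcal/mol.
OCH3 at 60° is staggered. CH2Cl at 120° is gauche with OCH3 at 60° (0.8); CH2Cl at 120° is gauche with CHO at 180° (0.8); OH at 240° is gauche with CHO at 180° (0.7); OH at 240° is gauche with tBu at 300° (0.9). Total 3.2 kcal/mol.
OCH3 at 120° is eclipsed. H at 0° is eclipsed with tBu at 0° (2.3); CH2Cl at 120° is eclipsed with OCH3 at 120° (2.8); OH at 240° is eclipsed with CHO at 240° (2.3). Total 7.4 kcal/mol.
OCH3 at 180° is staggered. CH2Cl at 120° is gauche with OCH3 at 180° (0.8); CH2Cl at 120° is gauche with tBu at 60° (1.4); OH at 240° is gauche with OCH3 at 180° (0.6); OH at 240° is gauche with CHO at 300° (0.7). Total 3.5 kcal/mol.
OCH3 at 240° is eclipsed. H at 0° is eclipsed with CHO at 0° (1.7); CH2Cl at 120° is eclipsed with tBu at 120° (5.3); OH at 240° is eclipsed with OCH3 at 240° (2.0). Total 9.0 kcal/mol.
OCH3 at 300° is staggered. CH2Cl at 120° is gauche with CHO at 60° (0.8); CH2Cl at 120° is gauche with tBu at 180° (1.4); OH at 240° is gauche with OCH3 at 300° (0.6); OH at 240° is gauche with tBu at 180° (0.9). Total 3.7 kcal/mol.
The maximum (9.0 kcal/mol) occurs with OCH3 at 240°.

240°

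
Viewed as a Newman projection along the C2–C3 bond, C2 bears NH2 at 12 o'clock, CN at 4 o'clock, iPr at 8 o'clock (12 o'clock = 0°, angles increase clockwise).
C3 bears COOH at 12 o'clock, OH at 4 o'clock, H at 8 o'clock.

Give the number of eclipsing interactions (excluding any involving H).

2

Non-H eclipsing pairs: NH2(0°)/COOH(0°); CN(120°)/OH(120°) — 2 interactions.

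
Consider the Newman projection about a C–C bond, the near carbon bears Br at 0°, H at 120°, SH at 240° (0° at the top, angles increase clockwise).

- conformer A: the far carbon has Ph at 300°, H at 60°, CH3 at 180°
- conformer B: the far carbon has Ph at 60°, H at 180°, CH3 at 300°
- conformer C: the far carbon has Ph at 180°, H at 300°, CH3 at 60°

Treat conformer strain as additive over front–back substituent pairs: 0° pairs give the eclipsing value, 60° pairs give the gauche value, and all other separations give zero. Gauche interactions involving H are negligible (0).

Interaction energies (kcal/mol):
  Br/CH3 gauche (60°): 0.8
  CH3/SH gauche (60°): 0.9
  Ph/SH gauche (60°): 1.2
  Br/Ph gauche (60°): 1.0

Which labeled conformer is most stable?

A (staggered): Br(0°)/Ph(300°) gauche 1.0; SH(240°)/Ph(300°) gauche 1.2; SH(240°)/CH3(180°) gauche 0.9 → 3.1 kcal/mol.
B (staggered): Br(0°)/Ph(60°) gauche 1.0; Br(0°)/CH3(300°) gauche 0.8; SH(240°)/CH3(300°) gauche 0.9 → 2.7 kcal/mol.
C (staggered): Br(0°)/CH3(60°) gauche 0.8; SH(240°)/Ph(180°) gauche 1.2 → 2.0 kcal/mol.
C has the lowest total (2.0 kcal/mol).

C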